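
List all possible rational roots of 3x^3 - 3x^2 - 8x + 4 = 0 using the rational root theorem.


Rational root theorem: possible roots are ±p/q where:
  p divides the constant term (4): p ∈ {1, 2, 4}
  q divides the leading coefficient (3): q ∈ {1, 3}

All possible rational roots: -4, -2, -4/3, -1, -2/3, -1/3, 1/3, 2/3, 1, 4/3, 2, 4

-4, -2, -4/3, -1, -2/3, -1/3, 1/3, 2/3, 1, 4/3, 2, 4


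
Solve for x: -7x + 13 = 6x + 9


Starting with: -7x + 13 = 6x + 9
Move all x terms to left: (-7 - 6)x = 9 - 13
Simplify: -13x = -4
Divide both sides by -13: x = 4/13

x = 4/13


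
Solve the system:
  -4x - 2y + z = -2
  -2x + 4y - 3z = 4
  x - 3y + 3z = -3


Using Cramer's rule. Expand each determinant along the first row.
D  = (-4)*[4*3 - (-3)*(-3)] - (-2)*[(-2)*3 - (-3)*1] + 1*[(-2)*(-3) - 4*1]
  = (-4)*(3) - (-2)*(-3) + 1*(2) = -16
Dx = (-2)*[4*3 - (-3)*(-3)] - (-2)*[4*3 - (-3)*(-3)] + 1*[4*(-3) - 4*(-3)]
  = (-2)*(3) - (-2)*(3) + 1*(0) = 0
Dy = (-4)*[4*3 - (-3)*(-3)] - (-2)*[(-2)*3 - (-3)*1] + 1*[(-2)*(-3) - 4*1]
  = (-4)*(3) - (-2)*(-3) + 1*(2) = -16
Dz = (-4)*[4*(-3) - 4*(-3)] - (-2)*[(-2)*(-3) - 4*1] + (-2)*[(-2)*(-3) - 4*1]
  = (-4)*(0) - (-2)*(2) + (-2)*(2) = 0
x = Dx/D = 0/-16 = 0, y = Dy/D = -16/-16 = 1, z = Dz/D = 0/-16 = 0
Check eq1: (-4)(0) + (-2)(1) + (1)(0) = -2 = -2 ✓
Check eq2: (-2)(0) + (4)(1) + (-3)(0) = 4 = 4 ✓
Check eq3: (1)(0) + (-3)(1) + (3)(0) = -3 = -3 ✓

x = 0, y = 1, z = 0


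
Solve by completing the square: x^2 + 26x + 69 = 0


Start: x^2 + 26x + 69 = 0
Move constant: x^2 + 26x = -69
Half of 26 is 13, squared is 169
Add 169 to both sides: x^2 + 26x + 169 = 100
(x + 13)^2 = 100
x + 13 = ±10
x = -13 + 10 = -3 or x = -13 - 10 = -23

x = -23, x = -3


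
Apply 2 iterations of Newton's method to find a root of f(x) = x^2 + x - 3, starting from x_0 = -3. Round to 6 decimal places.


Newton's method: x_(n+1) = x_n - f(x_n)/f'(x_n)
f(x) = x^2 + x - 3
f'(x) = 2x + 1

Iteration 1:
  f(-3.000000) = 3.000000
  f'(-3.000000) = -5.000000
  x_1 = -3.000000 - (3.000000)/(-5.000000) = -2.400000

Iteration 2:
  f(-2.400000) = 0.360000
  f'(-2.400000) = -3.800000
  x_2 = -2.400000 - (0.360000)/(-3.800000) = -2.305263

x_2 = -2.305263


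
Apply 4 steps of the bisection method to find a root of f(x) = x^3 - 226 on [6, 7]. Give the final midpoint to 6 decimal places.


f(x) = x^3 - 226
f(6) = -10 < 0
f(7) = 117 > 0

Step 1: midpoint = (6.000000 + 7.000000)/2 = 6.500000
  f(6.500000) = 48.625000
  f(mid) > 0, so root is in [6.000000, 6.500000]

Step 2: midpoint = (6.000000 + 6.500000)/2 = 6.250000
  f(6.250000) = 18.140625
  f(mid) > 0, so root is in [6.000000, 6.250000]

Step 3: midpoint = (6.000000 + 6.250000)/2 = 6.125000
  f(6.125000) = 3.783203
  f(mid) > 0, so root is in [6.000000, 6.125000]

Step 4: midpoint = (6.000000 + 6.125000)/2 = 6.062500
  f(6.062500) = -3.179443
  f(mid) < 0, so root is in [6.062500, 6.125000]

midpoint = 6.062500


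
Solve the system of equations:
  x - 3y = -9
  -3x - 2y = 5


Using Cramer's rule:
Determinant D = (1)(-2) - (-3)(-3) = -2 - 9 = -11
Dx = (-9)(-2) - (5)(-3) = 18 + 15 = 33
Dy = (1)(5) - (-3)(-9) = 5 - 27 = -22
x = Dx/D = 33/-11 = -3
y = Dy/D = -22/-11 = 2

x = -3, y = 2


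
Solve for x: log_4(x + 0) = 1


Convert to exponential form: x + 0 = 4^1 = 4
x = 4 - 0 = 4
Check: log_4(4 + 0) = log_4(4) = log_4(4) = 1 ✓

x = 4


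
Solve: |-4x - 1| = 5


An absolute value equation |expr| = 5 gives two cases:
Case 1: -4x - 1 = 5
  -4x = 6, so x = -3/2
Case 2: -4x - 1 = -5
  -4x = -4, so x = 1

x = -3/2, x = 1


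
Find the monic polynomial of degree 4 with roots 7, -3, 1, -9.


A monic polynomial with roots 7, -3, 1, -9 is:
p(x) = (x - 7)(x + 3)(x - 1)(x + 9)
After multiplying by (x - 7): x - 7
After multiplying by (x + 3): x^2 - 4x - 21
After multiplying by (x - 1): x^3 - 5x^2 - 17x + 21
After multiplying by (x + 9): x^4 + 4x^3 - 62x^2 - 132x + 189

x^4 + 4x^3 - 62x^2 - 132x + 189


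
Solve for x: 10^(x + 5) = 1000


Express both sides with the same base.
1000 = 10^3
Since the bases match, equate exponents: x + 5 = 3
So x = 3 - (5) = -2

x = -2


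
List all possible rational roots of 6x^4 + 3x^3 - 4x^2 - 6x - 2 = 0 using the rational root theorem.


Rational root theorem: possible roots are ±p/q where:
  p divides the constant term (-2): p ∈ {1, 2}
  q divides the leading coefficient (6): q ∈ {1, 2, 3, 6}

All possible rational roots: -2, -1, -2/3, -1/2, -1/3, -1/6, 1/6, 1/3, 1/2, 2/3, 1, 2

-2, -1, -2/3, -1/2, -1/3, -1/6, 1/6, 1/3, 1/2, 2/3, 1, 2


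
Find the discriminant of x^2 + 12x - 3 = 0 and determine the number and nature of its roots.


For ax^2 + bx + c = 0, discriminant D = b^2 - 4ac
Here a = 1, b = 12, c = -3
D = (12)^2 - 4(1)(-3) = 144 + 12 = 156

D = 156 > 0 but not a perfect square
The equation has 2 distinct real irrational roots.

Discriminant = 156, 2 distinct real irrational roots


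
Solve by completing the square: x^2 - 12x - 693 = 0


Start: x^2 - 12x - 693 = 0
Move constant: x^2 - 12x = 693
Half of -12 is -6, squared is 36
Add 36 to both sides: x^2 - 12x + 36 = 729
(x - 6)^2 = 729
x - 6 = ±27
x = 6 + 27 = 33 or x = 6 - 27 = -21

x = -21, x = 33


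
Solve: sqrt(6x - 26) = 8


Square both sides: 6x - 26 = 8^2 = 64
6x = 64 + 26 = 90
x = 15
Check: sqrt(6*15 - 26) = sqrt(64) = 8 ✓

x = 15


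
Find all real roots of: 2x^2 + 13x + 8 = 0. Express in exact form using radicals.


Using the quadratic formula: x = (-b ± sqrt(b^2 - 4ac)) / (2a)
Here a = 2, b = 13, c = 8
Discriminant = b^2 - 4ac = 13^2 - 4(2)(8) = 169 - 64 = 105
Since discriminant = 105 > 0, there are two real roots.
x = (-13 ± sqrt(105)) / 4
Numerically: x ≈ -0.6883 or x ≈ -5.8117

x = (-13 + sqrt(105)) / 4 or x = (-13 - sqrt(105)) / 4


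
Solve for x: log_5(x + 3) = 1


Convert to exponential form: x + 3 = 5^1 = 5
x = 5 - 3 = 2
Check: log_5(2 + 3) = log_5(5) = log_5(5) = 1 ✓

x = 2


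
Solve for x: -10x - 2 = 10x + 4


Starting with: -10x - 2 = 10x + 4
Move all x terms to left: (-10 - 10)x = 4 + 2
Simplify: -20x = 6
Divide both sides by -20: x = -3/10

x = -3/10


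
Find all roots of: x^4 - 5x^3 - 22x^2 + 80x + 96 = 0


Let p(x) = x^4 - 5x^3 - 22x^2 + 80x + 96. By the rational root theorem (leading coefficient 1), any rational root is an integer divisor of 96: try ±1, ±2, ... in turn.
Test x = 1: value = 150 ≠ 0.
Test x = -1: value = 0 ✓, so (x + 1) is a factor.
Synthetic division by (x + 1): bring down 1; 1(-1) - 5 = -6; (-6)(-1) - 22 = -16; (-16)(-1) + 80 = 96; 96(-1) + 96 = 0 → quotient x^3 - 6x^2 - 16x + 96, remainder 0.
Continue with the quotient x^3 - 6x^2 - 16x + 96 (candidates must divide 96; re-test x = -1 first in case it repeats).
Test x = -1: value = 105 ≠ 0.
Test x = 2: value = 48 ≠ 0.
Test x = -2: value = 96 ≠ 0.
Test x = 3: value = 21 ≠ 0.
Test x = -3: value = 63 ≠ 0.
Test x = 4: value = 0 ✓, so (x - 4) is a factor.
Synthetic division by (x - 4): bring down 1; 1(4) - 6 = -2; (-2)(4) - 16 = -24; (-24)(4) + 96 = 0 → quotient x^2 - 2x - 24, remainder 0.
Solve the quadratic x^2 - 2x - 24 = 0: discriminant = (-2)^2 - 4(1)(-24) = 4 + 96 = 100.
sqrt(100) = 10, so x = (2 ± 10)/2: x = 6 or x = -4.
Collecting all roots found:

x = -4, x = -1, x = 4, x = 6


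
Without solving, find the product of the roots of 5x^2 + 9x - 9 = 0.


By Vieta's formulas for ax^2 + bx + c = 0:
  Sum of roots = -b/a
  Product of roots = c/a

Here a = 5, b = 9, c = -9
Sum = -(9)/5 = -9/5
Product = -9/5 = -9/5

Product = -9/5


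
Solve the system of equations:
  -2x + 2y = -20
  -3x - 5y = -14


Using Cramer's rule:
Determinant D = (-2)(-5) - (-3)(2) = 10 + 6 = 16
Dx = (-20)(-5) - (-14)(2) = 100 + 28 = 128
Dy = (-2)(-14) - (-3)(-20) = 28 - 60 = -32
x = Dx/D = 128/16 = 8
y = Dy/D = -32/16 = -2

x = 8, y = -2


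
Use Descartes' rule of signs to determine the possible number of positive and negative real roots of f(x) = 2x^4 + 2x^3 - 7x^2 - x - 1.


Descartes' rule of signs:

For positive roots, count sign changes in f(x) = 2x^4 + 2x^3 - 7x^2 - x - 1:
Signs of coefficients: +, +, -, -, -
Number of sign changes: 1
Possible positive real roots: 1

For negative roots, examine f(-x) = 2x^4 - 2x^3 - 7x^2 + x - 1:
Signs of coefficients: +, -, -, +, -
Number of sign changes: 3
Possible negative real roots: 3, 1

Positive roots: 1; Negative roots: 3 or 1


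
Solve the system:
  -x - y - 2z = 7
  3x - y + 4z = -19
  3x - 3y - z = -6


Using Cramer's rule. Expand each determinant along the first row.
D  = (-1)*[(-1)*(-1) - 4*(-3)] - (-1)*[3*(-1) - 4*3] + (-2)*[3*(-3) - (-1)*3]
  = (-1)*(13) - (-1)*(-15) + (-2)*(-6) = -16
Dx = 7*[(-1)*(-1) - 4*(-3)] - (-1)*[(-19)*(-1) - 4*(-6)] + (-2)*[(-19)*(-3) - (-1)*(-6)]
  = 7*(13) - (-1)*(43) + (-2)*(51) = 32
Dy = (-1)*[(-19)*(-1) - 4*(-6)] - 7*[3*(-1) - 4*3] + (-2)*[3*(-6) - (-19)*3]
  = (-1)*(43) - 7*(-15) + (-2)*(39) = -16
Dz = (-1)*[(-1)*(-6) - (-19)*(-3)] - (-1)*[3*(-6) - (-19)*3] + 7*[3*(-3) - (-1)*3]
  = (-1)*(-51) - (-1)*(39) + 7*(-6) = 48
x = Dx/D = 32/-16 = -2, y = Dy/D = -16/-16 = 1, z = Dz/D = 48/-16 = -3
Check eq1: (-1)(-2) + (-1)(1) + (-2)(-3) = 7 = 7 ✓
Check eq2: (3)(-2) + (-1)(1) + (4)(-3) = -19 = -19 ✓
Check eq3: (3)(-2) + (-3)(1) + (-1)(-3) = -6 = -6 ✓

x = -2, y = 1, z = -3


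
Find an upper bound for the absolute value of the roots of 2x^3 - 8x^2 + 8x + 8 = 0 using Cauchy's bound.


Cauchy's bound: all roots r satisfy |r| <= 1 + max(|a_i/a_n|) for i = 0,...,n-1
where a_n is the leading coefficient.

Coefficients: [2, -8, 8, 8]
Leading coefficient a_n = 2
Ratios |a_i/a_n|: 4, 4, 4
Maximum ratio: 4
Cauchy's bound: |r| <= 1 + 4 = 5

Upper bound = 5


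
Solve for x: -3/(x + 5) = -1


Multiply both sides by (x + 5): -3 = -1(x + 5)
Distribute: -3 = -x - 5
-x = -3 + 5 = 2
x = -2

x = -2


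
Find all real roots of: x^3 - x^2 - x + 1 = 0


Let p(x) = x^3 - x^2 - x + 1. By the rational root theorem (leading coefficient 1), any rational root is an integer divisor of 1: try ±1, ±2, ... in turn.
Test x = 1: value = 0 ✓, so (x - 1) is a factor.
Synthetic division by (x - 1): bring down 1; 1(1) - 1 = 0; 0(1) - 1 = -1; (-1)(1) + 1 = 0 → quotient x^2 - 1, remainder 0.
Solve the quadratic x^2 - 1 = 0: discriminant = 0^2 - 4(1)(-1) = 0 + 4 = 4.
sqrt(4) = 2, so x = (0 ± 2)/2: x = 1 or x = -1.

x = -1, x = 1 (multiplicity 2)


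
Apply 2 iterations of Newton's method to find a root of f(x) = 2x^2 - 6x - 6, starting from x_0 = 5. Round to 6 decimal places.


Newton's method: x_(n+1) = x_n - f(x_n)/f'(x_n)
f(x) = 2x^2 - 6x - 6
f'(x) = 4x - 6

Iteration 1:
  f(5.000000) = 14.000000
  f'(5.000000) = 14.000000
  x_1 = 5.000000 - (14.000000)/(14.000000) = 4.000000

Iteration 2:
  f(4.000000) = 2.000000
  f'(4.000000) = 10.000000
  x_2 = 4.000000 - (2.000000)/(10.000000) = 3.800000

x_2 = 3.800000


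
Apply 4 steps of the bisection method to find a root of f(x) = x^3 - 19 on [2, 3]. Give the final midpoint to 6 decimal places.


f(x) = x^3 - 19
f(2) = -11 < 0
f(3) = 8 > 0

Step 1: midpoint = (2.000000 + 3.000000)/2 = 2.500000
  f(2.500000) = -3.375000
  f(mid) < 0, so root is in [2.500000, 3.000000]

Step 2: midpoint = (2.500000 + 3.000000)/2 = 2.750000
  f(2.750000) = 1.796875
  f(mid) > 0, so root is in [2.500000, 2.750000]

Step 3: midpoint = (2.500000 + 2.750000)/2 = 2.625000
  f(2.625000) = -0.912109
  f(mid) < 0, so root is in [2.625000, 2.750000]

Step 4: midpoint = (2.625000 + 2.750000)/2 = 2.687500
  f(2.687500) = 0.410889
  f(mid) > 0, so root is in [2.625000, 2.687500]

midpoint = 2.687500


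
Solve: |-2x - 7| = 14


An absolute value equation |expr| = 14 gives two cases:
Case 1: -2x - 7 = 14
  -2x = 21, so x = -21/2
Case 2: -2x - 7 = -14
  -2x = -7, so x = 7/2

x = -21/2, x = 7/2


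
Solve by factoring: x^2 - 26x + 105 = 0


We need two numbers that multiply to 105 and add to -26.
Those numbers are -21 and -5 (since (-21) * (-5) = 105 and (-21) + (-5) = -26).
So x^2 - 26x + 105 = (x - 21)(x - 5) = 0
Setting each factor to zero: x = 21 or x = 5

x = 5, x = 21


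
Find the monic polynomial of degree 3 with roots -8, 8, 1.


A monic polynomial with roots -8, 8, 1 is:
p(x) = (x + 8)(x - 8)(x - 1)
After multiplying by (x + 8): x + 8
After multiplying by (x - 8): x^2 - 64
After multiplying by (x - 1): x^3 - x^2 - 64x + 64

x^3 - x^2 - 64x + 64


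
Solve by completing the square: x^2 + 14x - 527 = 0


Start: x^2 + 14x - 527 = 0
Move constant: x^2 + 14x = 527
Half of 14 is 7, squared is 49
Add 49 to both sides: x^2 + 14x + 49 = 576
(x + 7)^2 = 576
x + 7 = ±24
x = -7 + 24 = 17 or x = -7 - 24 = -31

x = -31, x = 17


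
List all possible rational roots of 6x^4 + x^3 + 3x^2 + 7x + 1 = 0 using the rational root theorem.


Rational root theorem: possible roots are ±p/q where:
  p divides the constant term (1): p ∈ {1}
  q divides the leading coefficient (6): q ∈ {1, 2, 3, 6}

All possible rational roots: -1, -1/2, -1/3, -1/6, 1/6, 1/3, 1/2, 1

-1, -1/2, -1/3, -1/6, 1/6, 1/3, 1/2, 1


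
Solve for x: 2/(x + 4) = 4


Multiply both sides by (x + 4): 2 = 4(x + 4)
Distribute: 2 = 4x + 16
4x = 2 - 16 = -14
x = -7/2

x = -7/2


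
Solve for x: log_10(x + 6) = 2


Convert to exponential form: x + 6 = 10^2 = 100
x = 100 - 6 = 94
Check: log_10(94 + 6) = log_10(100) = log_10(100) = 2 ✓

x = 94


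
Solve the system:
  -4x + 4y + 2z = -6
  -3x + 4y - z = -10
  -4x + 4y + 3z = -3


Using Cramer's rule. Expand each determinant along the first row.
D  = (-4)*[4*3 - (-1)*4] - 4*[(-3)*3 - (-1)*(-4)] + 2*[(-3)*4 - 4*(-4)]
  = (-4)*(16) - 4*(-13) + 2*(4) = -4
Dx = (-6)*[4*3 - (-1)*4] - 4*[(-10)*3 - (-1)*(-3)] + 2*[(-10)*4 - 4*(-3)]
  = (-6)*(16) - 4*(-33) + 2*(-28) = -20
Dy = (-4)*[(-10)*3 - (-1)*(-3)] - (-6)*[(-3)*3 - (-1)*(-4)] + 2*[(-3)*(-3) - (-10)*(-4)]
  = (-4)*(-33) - (-6)*(-13) + 2*(-31) = -8
Dz = (-4)*[4*(-3) - (-10)*4] - 4*[(-3)*(-3) - (-10)*(-4)] + (-6)*[(-3)*4 - 4*(-4)]
  = (-4)*(28) - 4*(-31) + (-6)*(4) = -12
x = Dx/D = -20/-4 = 5, y = Dy/D = -8/-4 = 2, z = Dz/D = -12/-4 = 3
Check eq1: (-4)(5) + (4)(2) + (2)(3) = -6 = -6 ✓
Check eq2: (-3)(5) + (4)(2) + (-1)(3) = -10 = -10 ✓
Check eq3: (-4)(5) + (4)(2) + (3)(3) = -3 = -3 ✓

x = 5, y = 2, z = 3


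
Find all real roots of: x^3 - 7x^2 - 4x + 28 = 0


Let p(x) = x^3 - 7x^2 - 4x + 28. By the rational root theorem (leading coefficient 1), any rational root is an integer divisor of 28: try ±1, ±2, ... in turn.
Test x = 1: value = 18 ≠ 0.
Test x = -1: value = 24 ≠ 0.
Test x = 2: value = 0 ✓, so (x - 2) is a factor.
Synthetic division by (x - 2): bring down 1; 1(2) - 7 = -5; (-5)(2) - 4 = -14; (-14)(2) + 28 = 0 → quotient x^2 - 5x - 14, remainder 0.
Solve the quadratic x^2 - 5x - 14 = 0: discriminant = (-5)^2 - 4(1)(-14) = 25 + 56 = 81.
sqrt(81) = 9, so x = (5 ± 9)/2: x = 7 or x = -2.

x = -2, x = 2, x = 7


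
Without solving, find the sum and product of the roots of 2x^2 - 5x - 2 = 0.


By Vieta's formulas for ax^2 + bx + c = 0:
  Sum of roots = -b/a
  Product of roots = c/a

Here a = 2, b = -5, c = -2
Sum = -(-5)/2 = 5/2
Product = -2/2 = -1

Sum = 5/2, Product = -1


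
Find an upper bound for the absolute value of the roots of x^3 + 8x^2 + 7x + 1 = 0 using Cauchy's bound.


Cauchy's bound: all roots r satisfy |r| <= 1 + max(|a_i/a_n|) for i = 0,...,n-1
where a_n is the leading coefficient.

Coefficients: [1, 8, 7, 1]
Leading coefficient a_n = 1
Ratios |a_i/a_n|: 8, 7, 1
Maximum ratio: 8
Cauchy's bound: |r| <= 1 + 8 = 9

Upper bound = 9


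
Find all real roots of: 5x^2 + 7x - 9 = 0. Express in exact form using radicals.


Using the quadratic formula: x = (-b ± sqrt(b^2 - 4ac)) / (2a)
Here a = 5, b = 7, c = -9
Discriminant = b^2 - 4ac = 7^2 - 4(5)(-9) = 49 + 180 = 229
Since discriminant = 229 > 0, there are two real roots.
x = (-7 ± sqrt(229)) / 10
Numerically: x ≈ 0.8133 or x ≈ -2.2133

x = (-7 + sqrt(229)) / 10 or x = (-7 - sqrt(229)) / 10


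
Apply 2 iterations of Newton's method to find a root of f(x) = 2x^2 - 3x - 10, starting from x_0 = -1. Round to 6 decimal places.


Newton's method: x_(n+1) = x_n - f(x_n)/f'(x_n)
f(x) = 2x^2 - 3x - 10
f'(x) = 4x - 3

Iteration 1:
  f(-1.000000) = -5.000000
  f'(-1.000000) = -7.000000
  x_1 = -1.000000 - (-5.000000)/(-7.000000) = -1.714286

Iteration 2:
  f(-1.714286) = 1.020408
  f'(-1.714286) = -9.857143
  x_2 = -1.714286 - (1.020408)/(-9.857143) = -1.610766

x_2 = -1.610766


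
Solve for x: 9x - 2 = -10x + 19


Starting with: 9x - 2 = -10x + 19
Move all x terms to left: (9 + 10)x = 19 + 2
Simplify: 19x = 21
Divide both sides by 19: x = 21/19

x = 21/19


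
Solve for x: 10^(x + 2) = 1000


Express both sides with the same base.
1000 = 10^3
Since the bases match, equate exponents: x + 2 = 3
So x = 3 - (2) = 1

x = 1


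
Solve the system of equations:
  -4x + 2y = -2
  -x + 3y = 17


Using Cramer's rule:
Determinant D = (-4)(3) - (-1)(2) = -12 + 2 = -10
Dx = (-2)(3) - (17)(2) = -6 - 34 = -40
Dy = (-4)(17) - (-1)(-2) = -68 - 2 = -70
x = Dx/D = -40/-10 = 4
y = Dy/D = -70/-10 = 7

x = 4, y = 7


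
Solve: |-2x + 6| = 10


An absolute value equation |expr| = 10 gives two cases:
Case 1: -2x + 6 = 10
  -2x = 4, so x = -2
Case 2: -2x + 6 = -10
  -2x = -16, so x = 8

x = -2, x = 8


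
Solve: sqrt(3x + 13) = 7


Square both sides: 3x + 13 = 7^2 = 49
3x = 49 - 13 = 36
x = 12
Check: sqrt(3*12 + 13) = sqrt(49) = 7 ✓

x = 12


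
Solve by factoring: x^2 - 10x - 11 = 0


We need two numbers that multiply to -11 and add to -10.
Those numbers are 1 and -11 (since 1 * (-11) = -11 and 1 + (-11) = -10).
So x^2 - 10x - 11 = (x + 1)(x - 11) = 0
Setting each factor to zero: x = -1 or x = 11

x = -1, x = 11


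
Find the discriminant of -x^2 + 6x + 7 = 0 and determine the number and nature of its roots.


For ax^2 + bx + c = 0, discriminant D = b^2 - 4ac
Here a = -1, b = 6, c = 7
D = (6)^2 - 4(-1)(7) = 36 + 28 = 64

D = 64 > 0 and is a perfect square (sqrt = 8)
The equation has 2 distinct real rational roots.

Discriminant = 64, 2 distinct real rational roots


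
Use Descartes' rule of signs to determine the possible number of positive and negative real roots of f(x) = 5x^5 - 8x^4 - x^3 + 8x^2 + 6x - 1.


Descartes' rule of signs:

For positive roots, count sign changes in f(x) = 5x^5 - 8x^4 - x^3 + 8x^2 + 6x - 1:
Signs of coefficients: +, -, -, +, +, -
Number of sign changes: 3
Possible positive real roots: 3, 1

For negative roots, examine f(-x) = -5x^5 - 8x^4 + x^3 + 8x^2 - 6x - 1:
Signs of coefficients: -, -, +, +, -, -
Number of sign changes: 2
Possible negative real roots: 2, 0

Positive roots: 3 or 1; Negative roots: 2 or 0


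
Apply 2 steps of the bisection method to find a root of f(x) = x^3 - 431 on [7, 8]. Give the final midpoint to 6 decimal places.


f(x) = x^3 - 431
f(7) = -88 < 0
f(8) = 81 > 0

Step 1: midpoint = (7.000000 + 8.000000)/2 = 7.500000
  f(7.500000) = -9.125000
  f(mid) < 0, so root is in [7.500000, 8.000000]

Step 2: midpoint = (7.500000 + 8.000000)/2 = 7.750000
  f(7.750000) = 34.484375
  f(mid) > 0, so root is in [7.500000, 7.750000]

midpoint = 7.750000


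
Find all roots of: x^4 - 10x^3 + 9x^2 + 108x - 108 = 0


Let p(x) = x^4 - 10x^3 + 9x^2 + 108x - 108. By the rational root theorem (leading coefficient 1), any rational root is an integer divisor of 108: try ±1, ±2, ... in turn.
Test x = 1: value = 0 ✓, so (x - 1) is a factor.
Synthetic division by (x - 1): bring down 1; 1(1) - 10 = -9; (-9)(1) + 9 = 0; 0(1) + 108 = 108; 108(1) - 108 = 0 → quotient x^3 - 9x^2 + 108, remainder 0.
Continue with the quotient x^3 - 9x^2 + 108 (candidates must divide 108; re-test x = 1 first in case it repeats).
Test x = 1: value = 100 ≠ 0.
Test x = -1: value = 98 ≠ 0.
Test x = 2: value = 80 ≠ 0.
Test x = -2: value = 64 ≠ 0.
Test x = 3: value = 54 ≠ 0.
Test x = -3: value = 0 ✓, so (x + 3) is a factor.
Synthetic division by (x + 3): bring down 1; 1(-3) - 9 = -12; (-12)(-3) + 0 = 36; 36(-3) + 108 = 0 → quotient x^2 - 12x + 36, remainder 0.
Solve the quadratic x^2 - 12x + 36 = 0: discriminant = (-12)^2 - 4(1)(36) = 144 - 144 = 0.
Discriminant = 0, so a double root: x = 12/2 = 6.
Collecting all roots found:

x = -3, x = 1, x = 6 (multiplicity 2)


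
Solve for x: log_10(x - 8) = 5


Convert to exponential form: x - 8 = 10^5 = 100000
x = 100000 + 8 = 100008
Check: log_10(100008 - 8) = log_10(100000) = log_10(100000) = 5 ✓

x = 100008


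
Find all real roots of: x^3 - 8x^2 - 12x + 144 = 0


Let p(x) = x^3 - 8x^2 - 12x + 144. By the rational root theorem (leading coefficient 1), any rational root is an integer divisor of 144: try ±1, ±2, ... in turn.
Test x = 1: value = 125 ≠ 0.
Test x = -1: value = 147 ≠ 0.
Test x = 2: value = 96 ≠ 0.
Test x = -2: value = 128 ≠ 0.
Test x = 3: value = 63 ≠ 0.
Test x = -3: value = 81 ≠ 0.
Test x = 4: value = 32 ≠ 0.
Test x = -4: value = 0 ✓, so (x + 4) is a factor.
Synthetic division by (x + 4): bring down 1; 1(-4) - 8 = -12; (-12)(-4) - 12 = 36; 36(-4) + 144 = 0 → quotient x^2 - 12x + 36, remainder 0.
Solve the quadratic x^2 - 12x + 36 = 0: discriminant = (-12)^2 - 4(1)(36) = 144 - 144 = 0.
Discriminant = 0, so a double root: x = 12/2 = 6.

x = -4, x = 6 (multiplicity 2)


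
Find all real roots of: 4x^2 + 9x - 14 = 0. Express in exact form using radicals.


Using the quadratic formula: x = (-b ± sqrt(b^2 - 4ac)) / (2a)
Here a = 4, b = 9, c = -14
Discriminant = b^2 - 4ac = 9^2 - 4(4)(-14) = 81 + 224 = 305
Since discriminant = 305 > 0, there are two real roots.
x = (-9 ± sqrt(305)) / 8
Numerically: x ≈ 1.0580 or x ≈ -3.3080

x = (-9 + sqrt(305)) / 8 or x = (-9 - sqrt(305)) / 8


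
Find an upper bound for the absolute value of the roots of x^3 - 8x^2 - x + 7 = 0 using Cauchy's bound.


Cauchy's bound: all roots r satisfy |r| <= 1 + max(|a_i/a_n|) for i = 0,...,n-1
where a_n is the leading coefficient.

Coefficients: [1, -8, -1, 7]
Leading coefficient a_n = 1
Ratios |a_i/a_n|: 8, 1, 7
Maximum ratio: 8
Cauchy's bound: |r| <= 1 + 8 = 9

Upper bound = 9


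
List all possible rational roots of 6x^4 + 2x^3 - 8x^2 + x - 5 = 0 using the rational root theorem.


Rational root theorem: possible roots are ±p/q where:
  p divides the constant term (-5): p ∈ {1, 5}
  q divides the leading coefficient (6): q ∈ {1, 2, 3, 6}

All possible rational roots: -5, -5/2, -5/3, -1, -5/6, -1/2, -1/3, -1/6, 1/6, 1/3, 1/2, 5/6, 1, 5/3, 5/2, 5

-5, -5/2, -5/3, -1, -5/6, -1/2, -1/3, -1/6, 1/6, 1/3, 1/2, 5/6, 1, 5/3, 5/2, 5


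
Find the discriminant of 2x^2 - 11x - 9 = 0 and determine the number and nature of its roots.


For ax^2 + bx + c = 0, discriminant D = b^2 - 4ac
Here a = 2, b = -11, c = -9
D = (-11)^2 - 4(2)(-9) = 121 + 72 = 193

D = 193 > 0 but not a perfect square
The equation has 2 distinct real irrational roots.

Discriminant = 193, 2 distinct real irrational roots


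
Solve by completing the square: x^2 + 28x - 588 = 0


Start: x^2 + 28x - 588 = 0
Move constant: x^2 + 28x = 588
Half of 28 is 14, squared is 196
Add 196 to both sides: x^2 + 28x + 196 = 784
(x + 14)^2 = 784
x + 14 = ±28
x = -14 + 28 = 14 or x = -14 - 28 = -42

x = -42, x = 14


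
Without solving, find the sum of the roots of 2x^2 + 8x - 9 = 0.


By Vieta's formulas for ax^2 + bx + c = 0:
  Sum of roots = -b/a
  Product of roots = c/a

Here a = 2, b = 8, c = -9
Sum = -(8)/2 = -4
Product = -9/2 = -9/2

Sum = -4


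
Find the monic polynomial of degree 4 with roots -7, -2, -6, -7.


A monic polynomial with roots -7, -2, -6, -7 is:
p(x) = (x + 7)(x + 2)(x + 6)(x + 7)
After multiplying by (x + 7): x + 7
After multiplying by (x + 2): x^2 + 9x + 14
After multiplying by (x + 6): x^3 + 15x^2 + 68x + 84
After multiplying by (x + 7): x^4 + 22x^3 + 173x^2 + 560x + 588

x^4 + 22x^3 + 173x^2 + 560x + 588


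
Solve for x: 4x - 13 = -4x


Starting with: 4x - 13 = -4x
Move all x terms to left: (4 + 4)x = 0 + 13
Simplify: 8x = 13
Divide both sides by 8: x = 13/8

x = 13/8


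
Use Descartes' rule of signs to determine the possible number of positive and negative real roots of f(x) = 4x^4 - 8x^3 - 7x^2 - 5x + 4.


Descartes' rule of signs:

For positive roots, count sign changes in f(x) = 4x^4 - 8x^3 - 7x^2 - 5x + 4:
Signs of coefficients: +, -, -, -, +
Number of sign changes: 2
Possible positive real roots: 2, 0

For negative roots, examine f(-x) = 4x^4 + 8x^3 - 7x^2 + 5x + 4:
Signs of coefficients: +, +, -, +, +
Number of sign changes: 2
Possible negative real roots: 2, 0

Positive roots: 2 or 0; Negative roots: 2 or 0


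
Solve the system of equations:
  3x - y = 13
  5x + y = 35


Using Cramer's rule:
Determinant D = (3)(1) - (5)(-1) = 3 + 5 = 8
Dx = (13)(1) - (35)(-1) = 13 + 35 = 48
Dy = (3)(35) - (5)(13) = 105 - 65 = 40
x = Dx/D = 48/8 = 6
y = Dy/D = 40/8 = 5

x = 6, y = 5


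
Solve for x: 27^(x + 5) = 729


Express both sides with the same base.
729 = 27^2
Since the bases match, equate exponents: x + 5 = 2
So x = 2 - (5) = -3

x = -3


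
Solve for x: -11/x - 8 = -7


Subtract -8 from both sides: -11/x = 1
Multiply both sides by x: -11 = 1 * x
Divide by 1: x = -11

x = -11


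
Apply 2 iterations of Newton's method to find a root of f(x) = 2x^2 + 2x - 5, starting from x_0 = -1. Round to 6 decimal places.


Newton's method: x_(n+1) = x_n - f(x_n)/f'(x_n)
f(x) = 2x^2 + 2x - 5
f'(x) = 4x + 2

Iteration 1:
  f(-1.000000) = -5.000000
  f'(-1.000000) = -2.000000
  x_1 = -1.000000 - (-5.000000)/(-2.000000) = -3.500000

Iteration 2:
  f(-3.500000) = 12.500000
  f'(-3.500000) = -12.000000
  x_2 = -3.500000 - (12.500000)/(-12.000000) = -2.458333

x_2 = -2.458333


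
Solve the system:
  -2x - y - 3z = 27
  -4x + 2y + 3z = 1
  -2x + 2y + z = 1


Using Cramer's rule. Expand each determinant along the first row.
D  = (-2)*[2*1 - 3*2] - (-1)*[(-4)*1 - 3*(-2)] + (-3)*[(-4)*2 - 2*(-2)]
  = (-2)*(-4) - (-1)*(2) + (-3)*(-4) = 22
Dx = 27*[2*1 - 3*2] - (-1)*[1*1 - 3*1] + (-3)*[1*2 - 2*1]
  = 27*(-4) - (-1)*(-2) + (-3)*(0) = -110
Dy = (-2)*[1*1 - 3*1] - 27*[(-4)*1 - 3*(-2)] + (-3)*[(-4)*1 - 1*(-2)]
  = (-2)*(-2) - 27*(2) + (-3)*(-2) = -44
Dz = (-2)*[2*1 - 1*2] - (-1)*[(-4)*1 - 1*(-2)] + 27*[(-4)*2 - 2*(-2)]
  = (-2)*(0) - (-1)*(-2) + 27*(-4) = -110
x = Dx/D = -110/22 = -5, y = Dy/D = -44/22 = -2, z = Dz/D = -110/22 = -5
Check eq1: (-2)(-5) + (-1)(-2) + (-3)(-5) = 27 = 27 ✓
Check eq2: (-4)(-5) + (2)(-2) + (3)(-5) = 1 = 1 ✓
Check eq3: (-2)(-5) + (2)(-2) + (1)(-5) = 1 = 1 ✓

x = -5, y = -2, z = -5


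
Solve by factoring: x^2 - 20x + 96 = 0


We need two numbers that multiply to 96 and add to -20.
Those numbers are -8 and -12 (since (-8) * (-12) = 96 and (-8) + (-12) = -20).
So x^2 - 20x + 96 = (x - 8)(x - 12) = 0
Setting each factor to zero: x = 8 or x = 12

x = 8, x = 12


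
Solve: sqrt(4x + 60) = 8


Square both sides: 4x + 60 = 8^2 = 64
4x = 64 - 60 = 4
x = 1
Check: sqrt(4*1 + 60) = sqrt(64) = 8 ✓

x = 1


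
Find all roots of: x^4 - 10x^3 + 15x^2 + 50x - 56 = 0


Let p(x) = x^4 - 10x^3 + 15x^2 + 50x - 56. By the rational root theorem (leading coefficient 1), any rational root is an integer divisor of 56: try ±1, ±2, ... in turn.
Test x = 1: value = 0 ✓, so (x - 1) is a factor.
Synthetic division by (x - 1): bring down 1; 1(1) - 10 = -9; (-9)(1) + 15 = 6; 6(1) + 50 = 56; 56(1) - 56 = 0 → quotient x^3 - 9x^2 + 6x + 56, remainder 0.
Continue with the quotient x^3 - 9x^2 + 6x + 56 (candidates must divide 56; re-test x = 1 first in case it repeats).
Test x = 1: value = 54 ≠ 0.
Test x = -1: value = 40 ≠ 0.
Test x = 2: value = 40 ≠ 0.
Test x = -2: value = 0 ✓, so (x + 2) is a factor.
Synthetic division by (x + 2): bring down 1; 1(-2) - 9 = -11; (-11)(-2) + 6 = 28; 28(-2) + 56 = 0 → quotient x^2 - 11x + 28, remainder 0.
Solve the quadratic x^2 - 11x + 28 = 0: discriminant = (-11)^2 - 4(1)(28) = 121 - 112 = 9.
sqrt(9) = 3, so x = (11 ± 3)/2: x = 7 or x = 4.
Collecting all roots found:

x = -2, x = 1, x = 4, x = 7


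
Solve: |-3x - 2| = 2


An absolute value equation |expr| = 2 gives two cases:
Case 1: -3x - 2 = 2
  -3x = 4, so x = -4/3
Case 2: -3x - 2 = -2
  -3x = 0, so x = 0

x = -4/3, x = 0


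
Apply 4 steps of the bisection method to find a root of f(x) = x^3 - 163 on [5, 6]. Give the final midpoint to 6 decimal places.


f(x) = x^3 - 163
f(5) = -38 < 0
f(6) = 53 > 0

Step 1: midpoint = (5.000000 + 6.000000)/2 = 5.500000
  f(5.500000) = 3.375000
  f(mid) > 0, so root is in [5.000000, 5.500000]

Step 2: midpoint = (5.000000 + 5.500000)/2 = 5.250000
  f(5.250000) = -18.296875
  f(mid) < 0, so root is in [5.250000, 5.500000]

Step 3: midpoint = (5.250000 + 5.500000)/2 = 5.375000
  f(5.375000) = -7.712891
  f(mid) < 0, so root is in [5.375000, 5.500000]

Step 4: midpoint = (5.375000 + 5.500000)/2 = 5.437500
  f(5.437500) = -2.232666
  f(mid) < 0, so root is in [5.437500, 5.500000]

midpoint = 5.437500


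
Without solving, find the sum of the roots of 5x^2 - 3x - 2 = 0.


By Vieta's formulas for ax^2 + bx + c = 0:
  Sum of roots = -b/a
  Product of roots = c/a

Here a = 5, b = -3, c = -2
Sum = -(-3)/5 = 3/5
Product = -2/5 = -2/5

Sum = 3/5


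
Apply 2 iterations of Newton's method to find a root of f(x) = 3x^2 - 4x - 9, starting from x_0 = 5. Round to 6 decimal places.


Newton's method: x_(n+1) = x_n - f(x_n)/f'(x_n)
f(x) = 3x^2 - 4x - 9
f'(x) = 6x - 4

Iteration 1:
  f(5.000000) = 46.000000
  f'(5.000000) = 26.000000
  x_1 = 5.000000 - (46.000000)/(26.000000) = 3.230769

Iteration 2:
  f(3.230769) = 9.390533
  f'(3.230769) = 15.384615
  x_2 = 3.230769 - (9.390533)/(15.384615) = 2.620385

x_2 = 2.620385


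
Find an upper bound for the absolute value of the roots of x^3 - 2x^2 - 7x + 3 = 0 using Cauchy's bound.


Cauchy's bound: all roots r satisfy |r| <= 1 + max(|a_i/a_n|) for i = 0,...,n-1
where a_n is the leading coefficient.

Coefficients: [1, -2, -7, 3]
Leading coefficient a_n = 1
Ratios |a_i/a_n|: 2, 7, 3
Maximum ratio: 7
Cauchy's bound: |r| <= 1 + 7 = 8

Upper bound = 8


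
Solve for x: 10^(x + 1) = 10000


Express both sides with the same base.
10000 = 10^4
Since the bases match, equate exponents: x + 1 = 4
So x = 4 - (1) = 3

x = 3


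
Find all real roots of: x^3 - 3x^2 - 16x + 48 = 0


Let p(x) = x^3 - 3x^2 - 16x + 48. By the rational root theorem (leading coefficient 1), any rational root is an integer divisor of 48: try ±1, ±2, ... in turn.
Test x = 1: value = 30 ≠ 0.
Test x = -1: value = 60 ≠ 0.
Test x = 2: value = 12 ≠ 0.
Test x = -2: value = 60 ≠ 0.
Test x = 3: value = 0 ✓, so (x - 3) is a factor.
Synthetic division by (x - 3): bring down 1; 1(3) - 3 = 0; 0(3) - 16 = -16; (-16)(3) + 48 = 0 → quotient x^2 - 16, remainder 0.
Solve the quadratic x^2 - 16 = 0: discriminant = 0^2 - 4(1)(-16) = 0 + 64 = 64.
sqrt(64) = 8, so x = (0 ± 8)/2: x = 4 or x = -4.

x = -4, x = 3, x = 4


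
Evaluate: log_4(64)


We need the exponent such that 4^? = 64
4^3 = 64
Therefore log_4(64) = 3

3


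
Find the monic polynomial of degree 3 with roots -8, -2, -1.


A monic polynomial with roots -8, -2, -1 is:
p(x) = (x + 8)(x + 2)(x + 1)
After multiplying by (x + 8): x + 8
After multiplying by (x + 2): x^2 + 10x + 16
After multiplying by (x + 1): x^3 + 11x^2 + 26x + 16

x^3 + 11x^2 + 26x + 16


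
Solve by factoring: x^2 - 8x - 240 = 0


We need two numbers that multiply to -240 and add to -8.
Those numbers are -20 and 12 (since (-20) * 12 = -240 and (-20) + 12 = -8).
So x^2 - 8x - 240 = (x - 20)(x + 12) = 0
Setting each factor to zero: x = 20 or x = -12

x = -12, x = 20


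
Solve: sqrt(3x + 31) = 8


Square both sides: 3x + 31 = 8^2 = 64
3x = 64 - 31 = 33
x = 11
Check: sqrt(3*11 + 31) = sqrt(64) = 8 ✓

x = 11


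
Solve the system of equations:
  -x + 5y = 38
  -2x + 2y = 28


Using Cramer's rule:
Determinant D = (-1)(2) - (-2)(5) = -2 + 10 = 8
Dx = (38)(2) - (28)(5) = 76 - 140 = -64
Dy = (-1)(28) - (-2)(38) = -28 + 76 = 48
x = Dx/D = -64/8 = -8
y = Dy/D = 48/8 = 6

x = -8, y = 6


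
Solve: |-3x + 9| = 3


An absolute value equation |expr| = 3 gives two cases:
Case 1: -3x + 9 = 3
  -3x = -6, so x = 2
Case 2: -3x + 9 = -3
  -3x = -12, so x = 4

x = 2, x = 4


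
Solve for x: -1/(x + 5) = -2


Multiply both sides by (x + 5): -1 = -2(x + 5)
Distribute: -1 = -2x - 10
-2x = -1 + 10 = 9
x = -9/2

x = -9/2


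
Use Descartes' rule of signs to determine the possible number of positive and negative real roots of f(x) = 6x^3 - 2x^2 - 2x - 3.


Descartes' rule of signs:

For positive roots, count sign changes in f(x) = 6x^3 - 2x^2 - 2x - 3:
Signs of coefficients: +, -, -, -
Number of sign changes: 1
Possible positive real roots: 1

For negative roots, examine f(-x) = -6x^3 - 2x^2 + 2x - 3:
Signs of coefficients: -, -, +, -
Number of sign changes: 2
Possible negative real roots: 2, 0

Positive roots: 1; Negative roots: 2 or 0


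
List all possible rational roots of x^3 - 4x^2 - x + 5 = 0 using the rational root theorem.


Rational root theorem: possible roots are ±p/q where:
  p divides the constant term (5): p ∈ {1, 5}
  q divides the leading coefficient (1): q ∈ {1}

All possible rational roots: -5, -1, 1, 5

-5, -1, 1, 5


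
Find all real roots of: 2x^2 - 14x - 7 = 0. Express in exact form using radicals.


Using the quadratic formula: x = (-b ± sqrt(b^2 - 4ac)) / (2a)
Here a = 2, b = -14, c = -7
Discriminant = b^2 - 4ac = (-14)^2 - 4(2)(-7) = 196 + 56 = 252
Since discriminant = 252 > 0, there are two real roots.
x = (14 ± 6*sqrt(7)) / 4
Simplifying: x = (7 ± 3*sqrt(7)) / 2
Numerically: x ≈ 7.4686 or x ≈ -0.4686

x = (7 + 3*sqrt(7)) / 2 or x = (7 - 3*sqrt(7)) / 2


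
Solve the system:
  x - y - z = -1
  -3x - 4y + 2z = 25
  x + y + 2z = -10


Using Cramer's rule. Expand each determinant along the first row.
D  = 1*[(-4)*2 - 2*1] - (-1)*[(-3)*2 - 2*1] + (-1)*[(-3)*1 - (-4)*1]
  = 1*(-10) - (-1)*(-8) + (-1)*(1) = -19
Dx = (-1)*[(-4)*2 - 2*1] - (-1)*[25*2 - 2*(-10)] + (-1)*[25*1 - (-4)*(-10)]
  = (-1)*(-10) - (-1)*(70) + (-1)*(-15) = 95
Dy = 1*[25*2 - 2*(-10)] - (-1)*[(-3)*2 - 2*1] + (-1)*[(-3)*(-10) - 25*1]
  = 1*(70) - (-1)*(-8) + (-1)*(5) = 57
Dz = 1*[(-4)*(-10) - 25*1] - (-1)*[(-3)*(-10) - 25*1] + (-1)*[(-3)*1 - (-4)*1]
  = 1*(15) - (-1)*(5) + (-1)*(1) = 19
x = Dx/D = 95/-19 = -5, y = Dy/D = 57/-19 = -3, z = Dz/D = 19/-19 = -1
Check eq1: (1)(-5) + (-1)(-3) + (-1)(-1) = -1 = -1 ✓
Check eq2: (-3)(-5) + (-4)(-3) + (2)(-1) = 25 = 25 ✓
Check eq3: (1)(-5) + (1)(-3) + (2)(-1) = -10 = -10 ✓

x = -5, y = -3, z = -1


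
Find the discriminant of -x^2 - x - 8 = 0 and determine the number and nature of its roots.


For ax^2 + bx + c = 0, discriminant D = b^2 - 4ac
Here a = -1, b = -1, c = -8
D = (-1)^2 - 4(-1)(-8) = 1 - 32 = -31

D = -31 < 0
The equation has no real roots (2 complex conjugate roots).

Discriminant = -31, no real roots (2 complex conjugate roots)


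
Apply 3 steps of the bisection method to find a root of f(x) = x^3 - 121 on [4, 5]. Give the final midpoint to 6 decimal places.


f(x) = x^3 - 121
f(4) = -57 < 0
f(5) = 4 > 0

Step 1: midpoint = (4.000000 + 5.000000)/2 = 4.500000
  f(4.500000) = -29.875000
  f(mid) < 0, so root is in [4.500000, 5.000000]

Step 2: midpoint = (4.500000 + 5.000000)/2 = 4.750000
  f(4.750000) = -13.828125
  f(mid) < 0, so root is in [4.750000, 5.000000]

Step 3: midpoint = (4.750000 + 5.000000)/2 = 4.875000
  f(4.875000) = -5.142578
  f(mid) < 0, so root is in [4.875000, 5.000000]

midpoint = 4.875000


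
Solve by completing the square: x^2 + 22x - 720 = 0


Start: x^2 + 22x - 720 = 0
Move constant: x^2 + 22x = 720
Half of 22 is 11, squared is 121
Add 121 to both sides: x^2 + 22x + 121 = 841
(x + 11)^2 = 841
x + 11 = ±29
x = -11 + 29 = 18 or x = -11 - 29 = -40

x = -40, x = 18


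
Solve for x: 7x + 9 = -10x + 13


Starting with: 7x + 9 = -10x + 13
Move all x terms to left: (7 + 10)x = 13 - 9
Simplify: 17x = 4
Divide both sides by 17: x = 4/17

x = 4/17


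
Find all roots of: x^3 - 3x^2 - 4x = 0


The constant term is 0, so x = 0 is a root. Factor out x:
  x^2 - 3x - 4 = 0
Solve the quadratic x^2 - 3x - 4 = 0: discriminant = (-3)^2 - 4(1)(-4) = 9 + 16 = 25.
sqrt(25) = 5, so x = (3 ± 5)/2: x = 4 or x = -1.
Collecting all roots found:

x = -1, x = 0, x = 4


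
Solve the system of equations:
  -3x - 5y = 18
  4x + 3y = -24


Using Cramer's rule:
Determinant D = (-3)(3) - (4)(-5) = -9 + 20 = 11
Dx = (18)(3) - (-24)(-5) = 54 - 120 = -66
Dy = (-3)(-24) - (4)(18) = 72 - 72 = 0
x = Dx/D = -66/11 = -6
y = Dy/D = 0/11 = 0

x = -6, y = 0


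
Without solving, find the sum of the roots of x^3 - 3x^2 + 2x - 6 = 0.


By Vieta's formulas for x^3 + bx^2 + cx + d = 0:
  r1 + r2 + r3 = -b/a = 3
  r1*r2 + r1*r3 + r2*r3 = c/a = 2
  r1*r2*r3 = -d/a = 6


Sum = 3


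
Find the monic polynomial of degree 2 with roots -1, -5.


A monic polynomial with roots -1, -5 is:
p(x) = (x + 1)(x + 5)
After multiplying by (x + 1): x + 1
After multiplying by (x + 5): x^2 + 6x + 5

x^2 + 6x + 5


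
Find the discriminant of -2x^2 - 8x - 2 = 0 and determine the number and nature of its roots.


For ax^2 + bx + c = 0, discriminant D = b^2 - 4ac
Here a = -2, b = -8, c = -2
D = (-8)^2 - 4(-2)(-2) = 64 - 16 = 48

D = 48 > 0 but not a perfect square
The equation has 2 distinct real irrational roots.

Discriminant = 48, 2 distinct real irrational roots


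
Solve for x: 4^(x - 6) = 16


Express both sides with the same base.
16 = 4^2
Since the bases match, equate exponents: x - 6 = 2
So x = 2 - (-6) = 8

x = 8


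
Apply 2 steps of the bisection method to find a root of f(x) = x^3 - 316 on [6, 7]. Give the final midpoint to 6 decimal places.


f(x) = x^3 - 316
f(6) = -100 < 0
f(7) = 27 > 0

Step 1: midpoint = (6.000000 + 7.000000)/2 = 6.500000
  f(6.500000) = -41.375000
  f(mid) < 0, so root is in [6.500000, 7.000000]

Step 2: midpoint = (6.500000 + 7.000000)/2 = 6.750000
  f(6.750000) = -8.453125
  f(mid) < 0, so root is in [6.750000, 7.000000]

midpoint = 6.750000


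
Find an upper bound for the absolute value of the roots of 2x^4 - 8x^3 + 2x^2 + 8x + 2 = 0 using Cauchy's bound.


Cauchy's bound: all roots r satisfy |r| <= 1 + max(|a_i/a_n|) for i = 0,...,n-1
where a_n is the leading coefficient.

Coefficients: [2, -8, 2, 8, 2]
Leading coefficient a_n = 2
Ratios |a_i/a_n|: 4, 1, 4, 1
Maximum ratio: 4
Cauchy's bound: |r| <= 1 + 4 = 5

Upper bound = 5


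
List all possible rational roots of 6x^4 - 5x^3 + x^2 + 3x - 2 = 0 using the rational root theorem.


Rational root theorem: possible roots are ±p/q where:
  p divides the constant term (-2): p ∈ {1, 2}
  q divides the leading coefficient (6): q ∈ {1, 2, 3, 6}

All possible rational roots: -2, -1, -2/3, -1/2, -1/3, -1/6, 1/6, 1/3, 1/2, 2/3, 1, 2

-2, -1, -2/3, -1/2, -1/3, -1/6, 1/6, 1/3, 1/2, 2/3, 1, 2


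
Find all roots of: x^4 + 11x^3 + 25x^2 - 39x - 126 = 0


Let p(x) = x^4 + 11x^3 + 25x^2 - 39x - 126. By the rational root theorem (leading coefficient 1), any rational root is an integer divisor of 126: try ±1, ±2, ... in turn.
Test x = 1: value = -128 ≠ 0.
Test x = -1: value = -72 ≠ 0.
Test x = 2: value = 0 ✓, so (x - 2) is a factor.
Synthetic division by (x - 2): bring down 1; 1(2) + 11 = 13; 13(2) + 25 = 51; 51(2) - 39 = 63; 63(2) - 126 = 0 → quotient x^3 + 13x^2 + 51x + 63, remainder 0.
Continue with the quotient x^3 + 13x^2 + 51x + 63 (candidates must divide 63).
Test x = 3: value = 360 ≠ 0.
Test x = -3: value = 0 ✓, so (x + 3) is a factor.
Synthetic division by (x + 3): bring down 1; 1(-3) + 13 = 10; 10(-3) + 51 = 21; 21(-3) + 63 = 0 → quotient x^2 + 10x + 21, remainder 0.
Solve the quadratic x^2 + 10x + 21 = 0: discriminant = 10^2 - 4(1)(21) = 100 - 84 = 16.
sqrt(16) = 4, so x = (-10 ± 4)/2: x = -3 or x = -7.
Collecting all roots found:

x = -7, x = -3 (multiplicity 2), x = 2


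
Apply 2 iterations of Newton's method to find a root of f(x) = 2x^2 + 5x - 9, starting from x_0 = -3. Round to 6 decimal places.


Newton's method: x_(n+1) = x_n - f(x_n)/f'(x_n)
f(x) = 2x^2 + 5x - 9
f'(x) = 4x + 5

Iteration 1:
  f(-3.000000) = -6.000000
  f'(-3.000000) = -7.000000
  x_1 = -3.000000 - (-6.000000)/(-7.000000) = -3.857143

Iteration 2:
  f(-3.857143) = 1.469388
  f'(-3.857143) = -10.428571
  x_2 = -3.857143 - (1.469388)/(-10.428571) = -3.716243

x_2 = -3.716243
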